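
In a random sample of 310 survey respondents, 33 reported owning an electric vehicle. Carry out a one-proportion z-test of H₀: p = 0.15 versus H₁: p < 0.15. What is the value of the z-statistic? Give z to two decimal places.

The sample proportion is 33/310 = 0.10645.
Null standard error: √(0.15·0.85/310) = √0.000411290 = 0.020280.
z = (p̂ − p₀)/SE = (0.10645 − 0.15)/0.020280 = -2.15.

z = -2.15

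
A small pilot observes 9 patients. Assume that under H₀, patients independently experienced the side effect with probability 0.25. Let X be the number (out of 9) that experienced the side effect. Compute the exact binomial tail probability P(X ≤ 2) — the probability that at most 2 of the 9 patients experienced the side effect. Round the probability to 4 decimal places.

X ~ Binomial(n=9, p=0.25).
P(X ≤ 2) = C(9,0)·0.25^0·0.75^9 + C(9,1)·0.25^1·0.75^8 + C(9,2)·0.25^2·0.75^7.
= 0.075085 + 0.225254 + 0.300339 = 0.6007.

P = 0.6007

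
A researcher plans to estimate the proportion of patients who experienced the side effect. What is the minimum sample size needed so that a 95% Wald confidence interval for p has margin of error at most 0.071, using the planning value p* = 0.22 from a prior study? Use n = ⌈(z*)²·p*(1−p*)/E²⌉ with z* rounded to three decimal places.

For 95% confidence, z* = 1.960.
p*(1−p*) = 0.22·0.78 = 0.1716.
(z*)²·p*(1−p*)/E² = 3.841600·0.1716/0.005041 = 130.771.
Rounding up, n = 131.

n = 131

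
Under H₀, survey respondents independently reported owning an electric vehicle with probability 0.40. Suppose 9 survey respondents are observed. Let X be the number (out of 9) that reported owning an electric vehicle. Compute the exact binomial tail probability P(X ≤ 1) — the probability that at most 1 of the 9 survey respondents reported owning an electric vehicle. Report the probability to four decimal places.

X is binomial with n = 9 and p = 0.40.
P(X ≤ 1) = C(9,0)·0.40^0·0.60^9 + C(9,1)·0.40^1·0.60^8.
= 0.010078 + 0.060466 = 0.0705.

P = 0.0705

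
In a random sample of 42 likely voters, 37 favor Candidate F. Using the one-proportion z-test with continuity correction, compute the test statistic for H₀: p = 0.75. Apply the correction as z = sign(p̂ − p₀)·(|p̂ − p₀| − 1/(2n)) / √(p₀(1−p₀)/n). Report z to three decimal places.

z = 1.782

p̂ = 37/42 = 0.88095. p̂ − p₀ = 0.130952.
Continuity correction 1/(2n) = 1/84 = 0.011905.
Corrected numerator: |0.130952| − 0.011905 = 0.119047.
SE₀ = √(0.75·0.25/42) = 0.066815.
z = +0.119047/0.066815 = 1.782.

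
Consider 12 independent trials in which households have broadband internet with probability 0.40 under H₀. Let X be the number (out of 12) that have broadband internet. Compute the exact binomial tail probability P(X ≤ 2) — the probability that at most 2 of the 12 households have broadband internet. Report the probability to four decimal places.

X ~ Binomial(n=12, p=0.40).
P(X ≤ 2) = C(12,0)·0.40^0·0.60^12 + C(12,1)·0.40^1·0.60^11 + C(12,2)·0.40^2·0.60^10.
= 0.002177 + 0.017414 + 0.063852 = 0.0834.

P = 0.0834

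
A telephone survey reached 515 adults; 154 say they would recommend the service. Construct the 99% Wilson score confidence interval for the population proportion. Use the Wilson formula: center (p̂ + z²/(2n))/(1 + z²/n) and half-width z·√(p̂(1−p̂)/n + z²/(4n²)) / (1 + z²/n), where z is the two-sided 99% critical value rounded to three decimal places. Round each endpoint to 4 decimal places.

p̂ = 154/515 = 0.29903; z = 2.576, so z² = 6.635776.
1 + z²/n = 1.012885.
Adjusted center: (0.29903 + z²/(2n))/1.012885 = 0.30159.
Radicand: p̂(1−p̂)/n + z²/(4n²) = 0.000407011 + 0.000006255 = 0.000413266.
Half-width = 2.576·√0.000413266/1.012885 = 0.05170.
CI: 0.30159 ± 0.05170 = (0.2499, 0.3533).

(0.2499, 0.3533)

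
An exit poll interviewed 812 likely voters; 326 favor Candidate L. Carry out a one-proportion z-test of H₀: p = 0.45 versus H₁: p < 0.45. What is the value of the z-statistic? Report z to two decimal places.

p̂ = 326/812 = 0.40148.
SE₀ = √(0.45·0.55/812) = 0.017459.
Test statistic: z = -0.04852/0.017459 = -2.78.

z = -2.78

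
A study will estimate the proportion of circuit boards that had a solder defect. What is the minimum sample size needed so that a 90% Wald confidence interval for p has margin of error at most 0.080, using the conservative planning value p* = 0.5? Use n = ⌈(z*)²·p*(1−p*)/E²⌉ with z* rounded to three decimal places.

n = 106

z* = 1.645 at the 90% level.
p*(1−p*) = 0.50·0.50 = 0.2500.
(z*)²·p*(1−p*)/E² = 2.706025·0.2500/0.006400 = 105.704.
Rounding up, n = 106.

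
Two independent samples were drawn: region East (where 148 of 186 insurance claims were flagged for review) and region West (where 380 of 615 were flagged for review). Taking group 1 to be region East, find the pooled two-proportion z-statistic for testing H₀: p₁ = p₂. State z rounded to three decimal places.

p̂₁ = 148/186 = 0.79570, p̂₂ = 380/615 = 0.61789.
Pooling: p̂ = 528/801 = 0.65918.
SE = √[p̂(1−p̂)(1/n₁+1/n₂)] = √[0.65918·0.34082·(1/186+1/615)] ≈ 0.039663.
z = (p̂₁ − p̂₂)/SE = (0.79570 − 0.61789)/0.039663 = 0.17781/0.039663 = 4.483.

z = 4.483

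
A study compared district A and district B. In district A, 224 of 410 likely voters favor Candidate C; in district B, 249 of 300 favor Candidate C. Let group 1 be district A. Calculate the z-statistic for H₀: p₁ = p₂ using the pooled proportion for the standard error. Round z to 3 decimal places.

Sample proportions: p̂₁ = 224/410 = 0.54634 and p̂₂ = 249/300 = 0.83000.
Pooled p̂ = (224+249)/(410+300) = 473/710 = 0.66620.
Pooled SE = √[0.2223785·0.00577236] ≈ 0.035828.
z = -0.28366/0.035828 = -7.917.

z = -7.917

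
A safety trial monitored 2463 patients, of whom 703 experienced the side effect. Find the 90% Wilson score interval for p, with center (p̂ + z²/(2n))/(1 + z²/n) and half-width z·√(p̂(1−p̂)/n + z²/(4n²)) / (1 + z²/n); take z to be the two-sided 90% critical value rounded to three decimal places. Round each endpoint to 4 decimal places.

p̂ = 703/2463 = 0.28542; z = 1.645, so z² = 2.706025.
1 + z²/n = 1.001099.
Adjusted center: (0.28542 + z²/(2n))/1.001099 = 0.28566.
Radicand: p̂(1−p̂)/n + z²/(4n²) = 0.000082808 + 0.000000112 = 0.000082920.
Half-width = z·√(radicand)/denom = 1.645·0.009106/1.001099 = 0.01496.
CI: 0.28566 ± 0.01496 = (0.2707, 0.3006).

(0.2707, 0.3006)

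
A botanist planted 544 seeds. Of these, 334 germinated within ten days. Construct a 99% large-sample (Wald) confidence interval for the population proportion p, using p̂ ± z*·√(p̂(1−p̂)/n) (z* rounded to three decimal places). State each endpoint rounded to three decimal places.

p̂ = 334/544 = 0.61397.
SE(p̂) = √(0.61397·0.38603/544) = 0.020873.
z* = 2.576 at the 99% level.
Margin = 2.576·0.020873 = 0.05377.
Interval: 0.61397 ± 0.05377 → (0.560, 0.668).

(0.560, 0.668)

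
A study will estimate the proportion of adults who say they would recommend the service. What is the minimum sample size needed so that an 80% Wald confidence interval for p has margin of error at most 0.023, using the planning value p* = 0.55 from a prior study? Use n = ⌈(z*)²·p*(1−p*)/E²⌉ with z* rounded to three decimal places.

n = 769

For 80% confidence, z* = 1.282.
p*(1−p*) = 0.55·0.45 = 0.2475.
Required n before rounding: 1.643524 × 0.2475 / 0.023² = 768.946.
Rounding up, n = 769.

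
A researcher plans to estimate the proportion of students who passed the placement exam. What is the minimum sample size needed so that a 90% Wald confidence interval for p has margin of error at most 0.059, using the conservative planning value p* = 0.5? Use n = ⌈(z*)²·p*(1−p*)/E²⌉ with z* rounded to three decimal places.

n = 195

z* = 1.645 at the 90% level.
p*(1−p*) = 0.2500.
(z*)²·p*(1−p*)/E² = 2.706025·0.2500/0.003481 = 194.343.
⌈194.343⌉ = 195.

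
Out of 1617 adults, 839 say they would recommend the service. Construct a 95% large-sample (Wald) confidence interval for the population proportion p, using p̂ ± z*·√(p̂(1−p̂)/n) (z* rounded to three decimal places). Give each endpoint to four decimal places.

(0.4945, 0.5432)

p̂ = 839/1617 = 0.51886.
Standard error of p̂: √(0.249644/1617) = √0.000154387 = 0.012425.
For 95% confidence, z* = 1.960.
Margin of error: 1.960 × 0.012425 = 0.02435.
CI: 0.51886 ± 0.02435 = (0.4945, 0.5432).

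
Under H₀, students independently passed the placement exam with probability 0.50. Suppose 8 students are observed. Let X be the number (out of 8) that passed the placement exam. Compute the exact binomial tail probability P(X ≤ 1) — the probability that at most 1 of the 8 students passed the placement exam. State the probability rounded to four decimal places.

P = 0.0352

X ~ Binomial(n=8, p=0.50).
P(X ≤ 1) = C(8,0)·0.50^0·0.50^8 + C(8,1)·0.50^1·0.50^7.
= 0.003906 + 0.031250 = 0.0352.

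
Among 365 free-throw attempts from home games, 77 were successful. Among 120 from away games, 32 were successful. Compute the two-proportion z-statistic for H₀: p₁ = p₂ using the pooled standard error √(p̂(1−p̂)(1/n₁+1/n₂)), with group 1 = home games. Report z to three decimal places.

z = -1.268

p̂₁ = 77/365 = 0.21096, p̂₂ = 32/120 = 0.26667.
Pooling: p̂ = 109/485 = 0.22474.
SE = √[p̂(1−p̂)(1/n₁+1/n₂)] = √[0.22474·0.77526·(1/365+1/120)] ≈ 0.043924.
z = (p̂₁ − p̂₂)/SE = (0.21096 − 0.26667)/0.043924 = -0.05571/0.043924 = -1.268.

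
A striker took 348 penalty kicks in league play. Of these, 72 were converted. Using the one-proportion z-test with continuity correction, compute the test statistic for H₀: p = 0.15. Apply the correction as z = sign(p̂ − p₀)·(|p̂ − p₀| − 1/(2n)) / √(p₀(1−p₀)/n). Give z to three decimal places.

z = 2.897

The sample proportion is 72/348 = 0.20690. p̂ − p₀ = 0.056897.
1/(2n) = 0.001437.
Corrected numerator: |0.056897| − 0.001437 = 0.055460.
SE₀ = √(0.15·0.85/348) = 0.019141.
z = (+)0.055460/0.019141 = 2.897.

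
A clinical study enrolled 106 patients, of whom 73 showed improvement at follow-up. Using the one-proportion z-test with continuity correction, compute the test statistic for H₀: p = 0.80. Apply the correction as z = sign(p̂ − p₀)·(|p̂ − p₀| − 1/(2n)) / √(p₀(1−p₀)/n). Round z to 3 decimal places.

z = -2.744

With x = 73 successes in n = 106, p̂ = 0.68868. p̂ − p₀ = -0.111321.
Continuity correction 1/(2n) = 1/212 = 0.004717.
Corrected numerator: |-0.111321| − 0.004717 = 0.106604.
Null standard error: √(0.80·0.20/106) = √0.001509434 = 0.038851.
z = (−)0.106604/0.038851 = -2.744.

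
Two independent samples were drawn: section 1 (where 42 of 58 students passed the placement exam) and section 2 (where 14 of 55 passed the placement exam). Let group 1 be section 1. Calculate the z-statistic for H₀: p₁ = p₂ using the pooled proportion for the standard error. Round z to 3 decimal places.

Sample proportions: p̂₁ = 42/58 = 0.72414 and p̂₂ = 14/55 = 0.25455.
Pooled p̂ = (42+14)/(58+55) = 56/113 = 0.49558.
SE = √[p̂(1−p̂)(1/n₁+1/n₂)] = √[0.49558·0.50442·(1/58+1/55)] ≈ 0.094102.
z = 0.46959/0.094102 = 4.990.

z = 4.990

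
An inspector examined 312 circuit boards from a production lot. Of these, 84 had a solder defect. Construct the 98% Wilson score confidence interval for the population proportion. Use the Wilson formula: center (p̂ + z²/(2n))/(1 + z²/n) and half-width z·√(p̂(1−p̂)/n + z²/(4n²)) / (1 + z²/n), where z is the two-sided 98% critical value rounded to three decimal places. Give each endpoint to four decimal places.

(0.2151, 0.3312)

p̂ = 84/312 = 0.26923; z = 2.326, so z² = 5.410276.
Denominator 1 + z²/n = 1 + 5.410276/312 = 1.017341.
Adjusted center: (0.26923 + z²/(2n))/1.017341 = 0.27316.
Radicand: p̂(1−p̂)/n + z²/(4n²) = 0.000630595 + 0.000013895 = 0.000644490.
Half-width = z·√(radicand)/denom = 2.326·0.025387/1.017341 = 0.05804.
Interval: 0.27316 ± 0.05804 → (0.2151, 0.3312).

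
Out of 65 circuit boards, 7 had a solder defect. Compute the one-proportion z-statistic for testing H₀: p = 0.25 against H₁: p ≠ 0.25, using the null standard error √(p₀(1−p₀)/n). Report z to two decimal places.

With x = 7 successes in n = 65, p̂ = 0.10769.
SE₀ = √(0.25·0.75/65) = 0.053709.
z = (0.10769 − 0.25)/0.053709 = -0.14231/0.053709 = -2.65.

z = -2.65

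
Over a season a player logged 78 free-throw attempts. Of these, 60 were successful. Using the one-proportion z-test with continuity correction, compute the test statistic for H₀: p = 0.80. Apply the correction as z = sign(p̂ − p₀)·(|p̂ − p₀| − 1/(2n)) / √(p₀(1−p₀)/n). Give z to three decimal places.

z = -0.538

Sample proportion p̂ = 60/78 = 0.76923. p̂ − p₀ = -0.030769.
Continuity correction 1/(2n) = 1/156 = 0.006410.
Corrected numerator: |-0.030769| − 0.006410 = 0.024359.
Null standard error: √(0.80·0.20/78) = √0.002051282 = 0.045291.
z = (−)0.024359/0.045291 = -0.538.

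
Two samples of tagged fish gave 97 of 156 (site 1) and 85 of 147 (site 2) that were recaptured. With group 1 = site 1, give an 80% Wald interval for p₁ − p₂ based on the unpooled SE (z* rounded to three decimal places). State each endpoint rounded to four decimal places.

p̂₁ = 0.62179, p̂₂ = 0.57823, so the observed difference is 0.04356.
SE = √(0.001507474 + 0.001659047) = √0.003166521 = 0.056272.
For 80% confidence, z* = 1.282. Margin = 1.282·0.056272 = 0.07214.
CI: 0.04356 ± 0.07214 = (-0.0286, 0.1157).

(-0.0286, 0.1157)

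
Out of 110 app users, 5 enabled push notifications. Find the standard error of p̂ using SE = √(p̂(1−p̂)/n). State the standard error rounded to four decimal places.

SE = 0.0199

Sample proportion p̂ = 5/110 = 0.04545.
p̂(1−p̂) = 0.043384.
SE = √(0.043384/110) = √0.000394400 = 0.0199.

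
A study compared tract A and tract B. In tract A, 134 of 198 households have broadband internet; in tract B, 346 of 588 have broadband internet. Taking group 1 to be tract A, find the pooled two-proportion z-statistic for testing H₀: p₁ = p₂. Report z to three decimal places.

z = 2.205

p̂₁ = 134/198 = 0.67677, p̂₂ = 346/588 = 0.58844.
Pooling: p̂ = 480/786 = 0.61069.
SE = √[p̂(1−p̂)(1/n₁+1/n₂)] = √[0.61069·0.38931·(1/198+1/588)] ≈ 0.040063.
z = (p̂₁ − p̂₂)/SE = (0.67677 − 0.58844)/0.040063 = 0.08833/0.040063 = 2.205.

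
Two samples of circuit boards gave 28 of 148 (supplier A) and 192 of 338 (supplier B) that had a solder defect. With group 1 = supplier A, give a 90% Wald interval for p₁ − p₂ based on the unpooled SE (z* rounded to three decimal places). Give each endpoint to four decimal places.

p̂₁ = 28/148 = 0.18919, p̂₂ = 192/338 = 0.56805; p̂₁ − p̂₂ = -0.37886.
Unpooled SE = √(p̂₁(1−p̂₁)/n₁ + p̂₂(1−p̂₂)/n₂) = √(0.001036464 + 0.000725945) = 0.041981.
z* = 1.645 at the 90% level. Margin of error = 0.06906.
So the interval runs from -0.4479 to -0.3098.

(-0.4479, -0.3098)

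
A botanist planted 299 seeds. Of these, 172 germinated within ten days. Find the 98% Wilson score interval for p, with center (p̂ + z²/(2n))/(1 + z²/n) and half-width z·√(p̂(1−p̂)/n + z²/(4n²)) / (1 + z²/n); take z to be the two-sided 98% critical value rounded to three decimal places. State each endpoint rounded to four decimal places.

Here p̂ = 172/299 = 0.57525 and z = 2.326 (z² = 5.410276).
1 + z²/n = 1.018095.
Center = (0.57525 + 0.009047)/1.018095 = 0.57391.
Radicand: p̂(1−p̂)/n + z²/(4n²) = 0.000817182 + 0.000015129 = 0.000832311.
Half-width = z·√(radicand)/denom = 2.326·0.028850/1.018095 = 0.06591.
So the interval runs from 0.5080 to 0.6398.

(0.5080, 0.6398)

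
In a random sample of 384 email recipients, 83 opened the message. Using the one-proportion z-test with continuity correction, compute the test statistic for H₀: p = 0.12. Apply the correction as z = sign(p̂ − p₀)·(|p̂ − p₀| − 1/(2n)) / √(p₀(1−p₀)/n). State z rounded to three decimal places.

z = 5.719

Sample proportion p̂ = 83/384 = 0.21615. p̂ − p₀ = 0.096146.
Continuity correction 1/(2n) = 1/768 = 0.001302.
Corrected numerator: |0.096146| − 0.001302 = 0.094844.
Under H₀, SE = √(p₀(1−p₀)/n) = √(0.12·0.88/384) = √0.000275000 = 0.016583.
z = (+)0.094844/0.016583 = 5.719.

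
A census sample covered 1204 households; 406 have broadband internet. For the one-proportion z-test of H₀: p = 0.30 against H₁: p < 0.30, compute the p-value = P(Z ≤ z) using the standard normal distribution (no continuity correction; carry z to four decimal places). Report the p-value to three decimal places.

p-value = 0.998

Sample proportion p̂ = 406/1204 = 0.33721.
SE₀ = √(0.30·0.70/1204) = 0.013207.
z = (p̂ − p₀)/SE = (406/1204 − 0.30)/0.013207 ≈ 2.8174.
p-value = P(Z ≤ z) with z = 2.8174 → 0.998.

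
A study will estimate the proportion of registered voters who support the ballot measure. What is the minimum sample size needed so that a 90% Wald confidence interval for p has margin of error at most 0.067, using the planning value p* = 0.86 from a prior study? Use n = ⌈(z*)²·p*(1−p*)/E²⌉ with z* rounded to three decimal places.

n = 73

The 90% critical value is z* = 1.645.
p*(1−p*) = 0.86·0.14 = 0.1204.
(z*)²·p*(1−p*)/E² = 2.706025·0.1204/0.004489 = 72.579.
⌈72.579⌉ = 73.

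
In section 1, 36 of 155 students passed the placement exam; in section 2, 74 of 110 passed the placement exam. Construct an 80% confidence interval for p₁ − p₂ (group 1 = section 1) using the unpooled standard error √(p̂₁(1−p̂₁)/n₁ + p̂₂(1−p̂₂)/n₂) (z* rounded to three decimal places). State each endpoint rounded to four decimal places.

(-0.5124, -0.3685)

p̂₁ = 0.23226, p̂₂ = 0.67273, so the observed difference is -0.44047.
Unpooled SE = √(p̂₁(1−p̂₁)/n₁ + p̂₂(1−p̂₂)/n₂) = √(0.001150415 + 0.002001503) = 0.056142.
The 80% critical value is z* = 1.282. Margin of error = 0.07197.
So the interval runs from -0.5124 to -0.3685.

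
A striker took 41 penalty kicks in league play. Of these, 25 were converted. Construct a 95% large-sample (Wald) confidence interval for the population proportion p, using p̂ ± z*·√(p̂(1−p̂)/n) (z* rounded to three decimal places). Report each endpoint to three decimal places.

(0.460, 0.759)

p̂ = 25/41 = 0.60976.
SE = √(p̂(1−p̂)/n) = √(0.237954/41) = 0.076182.
z* = 1.960 at the 95% level.
Margin = 1.960·0.076182 = 0.14932.
Interval: 0.60976 ± 0.14932 → (0.460, 0.759).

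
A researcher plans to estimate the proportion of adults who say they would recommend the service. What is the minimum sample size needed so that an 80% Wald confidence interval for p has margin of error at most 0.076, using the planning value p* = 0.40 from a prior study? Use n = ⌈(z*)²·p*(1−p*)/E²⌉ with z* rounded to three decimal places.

z* = 1.282 at the 80% level.
p*(1−p*) = 0.40·0.60 = 0.2400.
Required n before rounding: 1.643524 × 0.2400 / 0.076² = 68.290.
Rounding up, n = 69.

n = 69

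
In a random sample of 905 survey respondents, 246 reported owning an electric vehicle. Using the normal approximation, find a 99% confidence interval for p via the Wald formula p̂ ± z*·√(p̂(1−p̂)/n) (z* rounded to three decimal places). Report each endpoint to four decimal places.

(0.2337, 0.3099)

Sample proportion p̂ = 246/905 = 0.27182.
Standard error of p̂: √(0.197935/905) = √0.000218713 = 0.014789.
For 99% confidence, z* = 2.576.
Margin of error: 2.576 × 0.014789 = 0.03810.
Interval: 0.27182 ± 0.03810 → (0.2337, 0.3099).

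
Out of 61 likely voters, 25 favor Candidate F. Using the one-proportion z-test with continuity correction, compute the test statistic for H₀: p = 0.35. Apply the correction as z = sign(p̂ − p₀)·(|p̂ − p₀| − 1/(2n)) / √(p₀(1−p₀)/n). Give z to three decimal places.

The sample proportion is 25/61 = 0.40984. p̂ − p₀ = 0.059836.
1/(2n) = 0.008197.
Corrected numerator: |0.059836| − 0.008197 = 0.051639.
Under H₀, SE = √(p₀(1−p₀)/n) = √(0.35·0.65/61) = √0.003729508 = 0.061070.
z = (+)0.051639/0.061070 = 0.846.

z = 0.846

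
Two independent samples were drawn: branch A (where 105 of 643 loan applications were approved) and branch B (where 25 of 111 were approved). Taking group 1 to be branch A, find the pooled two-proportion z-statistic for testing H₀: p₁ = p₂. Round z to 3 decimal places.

z = -1.595

p̂₁ = 105/643 = 0.16330, p̂₂ = 25/111 = 0.22523.
Pooled p̂ = (105+25)/(643+111) = 130/754 = 0.17241.
SE = √[p̂(1−p̂)(1/n₁+1/n₂)] = √[0.17241·0.82759·(1/643+1/111)] ≈ 0.038825.
z = (p̂₁ − p̂₂)/SE = (0.16330 − 0.22523)/0.038825 = -0.06193/0.038825 = -1.595.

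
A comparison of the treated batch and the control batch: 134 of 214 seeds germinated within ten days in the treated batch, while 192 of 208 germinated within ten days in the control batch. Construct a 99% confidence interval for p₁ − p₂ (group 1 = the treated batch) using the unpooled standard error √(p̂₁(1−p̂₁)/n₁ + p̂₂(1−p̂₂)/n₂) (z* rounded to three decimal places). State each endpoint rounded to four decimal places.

p̂₁ = 134/214 = 0.62617, p̂₂ = 192/208 = 0.92308; p̂₁ − p̂₂ = -0.29691.
SE = √(0.001093839 + 0.000341375) = √0.001435214 = 0.037884.
z* = 2.576 at the 99% level. Margin of error = 0.09759.
So the interval runs from -0.3945 to -0.1993.

(-0.3945, -0.1993)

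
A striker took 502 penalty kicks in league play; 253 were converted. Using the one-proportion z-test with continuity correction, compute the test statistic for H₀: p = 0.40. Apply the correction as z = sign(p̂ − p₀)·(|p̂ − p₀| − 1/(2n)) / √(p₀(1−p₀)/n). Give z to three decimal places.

z = 4.710

Sample proportion p̂ = 253/502 = 0.50398. p̂ − p₀ = 0.103984.
Continuity correction 1/(2n) = 1/1004 = 0.000996.
Corrected numerator: |0.103984| − 0.000996 = 0.102988.
Under H₀, SE = √(p₀(1−p₀)/n) = √(0.40·0.60/502) = √0.000478088 = 0.021865.
z = +0.102988/0.021865 = 4.710.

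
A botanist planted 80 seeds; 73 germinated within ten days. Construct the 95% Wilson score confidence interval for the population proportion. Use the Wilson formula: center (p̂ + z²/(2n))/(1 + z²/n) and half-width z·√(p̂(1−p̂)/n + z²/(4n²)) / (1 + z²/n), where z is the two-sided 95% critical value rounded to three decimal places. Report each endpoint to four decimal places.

p̂ = 73/80 = 0.91250; z = 1.960, so z² = 3.841600.
Denominator 1 + z²/n = 1 + 3.841600/80 = 1.048020.
Center = (0.91250 + 0.024010)/1.048020 = 0.89360.
Radicand: p̂(1−p̂)/n + z²/(4n²) = 0.000998047 + 0.000150062 = 0.001148109.
Half-width = 1.960·√0.001148109/1.048020 = 0.06337.
Interval: 0.89360 ± 0.06337 → (0.8302, 0.9570).

(0.8302, 0.9570)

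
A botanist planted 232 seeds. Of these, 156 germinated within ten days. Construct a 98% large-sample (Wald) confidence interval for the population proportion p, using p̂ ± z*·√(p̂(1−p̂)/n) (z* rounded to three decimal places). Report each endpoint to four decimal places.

The sample proportion is 156/232 = 0.67241.
SE = √(p̂(1−p̂)/n) = √(0.220273/232) = 0.030813.
For 98% confidence, z* = 2.326.
Margin of error: 2.326 × 0.030813 = 0.07167.
CI: 0.67241 ± 0.07167 = (0.6007, 0.7441).

(0.6007, 0.7441)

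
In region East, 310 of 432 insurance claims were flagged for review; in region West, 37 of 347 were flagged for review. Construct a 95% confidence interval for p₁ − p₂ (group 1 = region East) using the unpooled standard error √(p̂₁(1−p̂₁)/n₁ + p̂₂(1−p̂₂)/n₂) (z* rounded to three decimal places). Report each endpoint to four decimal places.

p̂₁ = 310/432 = 0.71759, p̂₂ = 37/347 = 0.10663; p̂₁ − p̂₂ = 0.61096.
Unpooled SE = √(p̂₁(1−p̂₁)/n₁ + p̂₂(1−p̂₂)/n₂) = √(0.000469105 + 0.000274521) = 0.027270.
z* = 1.960 at the 95% level. Margin of error = 0.05345.
Interval: 0.61096 ± 0.05345 → (0.5575, 0.6644).

(0.5575, 0.6644)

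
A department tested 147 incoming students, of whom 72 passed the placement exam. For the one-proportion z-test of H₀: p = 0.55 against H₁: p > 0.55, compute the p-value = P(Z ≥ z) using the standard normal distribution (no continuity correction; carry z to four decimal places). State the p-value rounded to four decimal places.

p-value = 0.9288

Sample proportion p̂ = 72/147 = 0.48980.
Null standard error: √(0.55·0.45/147) = √0.001683673 = 0.041033.
Test statistic (full precision, shown to 4 dp): z = (72/147 − 0.55)/SE₀ ≈ -1.4672.
p-value = P(Z ≥ z) with z = -1.4672 → 0.9288.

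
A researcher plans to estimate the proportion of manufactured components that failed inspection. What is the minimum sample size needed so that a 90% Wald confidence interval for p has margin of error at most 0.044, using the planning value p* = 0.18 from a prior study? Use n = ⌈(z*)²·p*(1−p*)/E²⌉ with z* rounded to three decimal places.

The 90% critical value is z* = 1.645.
p*(1−p*) = 0.1476.
Required n before rounding: 2.706025 × 0.1476 / 0.044² = 206.306.
⌈206.306⌉ = 207.

n = 207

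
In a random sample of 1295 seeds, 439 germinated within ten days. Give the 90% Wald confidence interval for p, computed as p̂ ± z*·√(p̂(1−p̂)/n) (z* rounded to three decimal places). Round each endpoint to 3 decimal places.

(0.317, 0.361)

The sample proportion is 439/1295 = 0.33900.
SE(p̂) = √(0.33900·0.66100/1295) = 0.013154.
z* = 1.645 at the 90% level.
Margin = 1.645·0.013154 = 0.02164.
CI: 0.33900 ± 0.02164 = (0.317, 0.361).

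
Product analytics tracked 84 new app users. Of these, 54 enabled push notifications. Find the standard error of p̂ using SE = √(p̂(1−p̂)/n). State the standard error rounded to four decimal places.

SE = 0.0523

p̂ = 54/84 = 0.64286.
p̂(1−p̂) = 0.64286·0.35714 = 0.229591.
SE = √(0.229591/84) = 0.0523.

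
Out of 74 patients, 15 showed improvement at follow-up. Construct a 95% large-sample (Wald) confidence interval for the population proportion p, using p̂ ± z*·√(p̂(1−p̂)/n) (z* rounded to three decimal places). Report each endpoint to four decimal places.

(0.1111, 0.2943)

With x = 15 successes in n = 74, p̂ = 0.20270.
SE(p̂) = √(0.20270·0.79730/74) = 0.046733.
z* = 1.960 at the 95% level.
Margin = 1.960·0.046733 = 0.09160.
CI: 0.20270 ± 0.09160 = (0.1111, 0.2943).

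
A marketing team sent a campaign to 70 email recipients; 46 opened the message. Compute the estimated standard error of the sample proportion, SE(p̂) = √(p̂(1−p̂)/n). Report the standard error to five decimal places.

SE = 0.05673

The sample proportion is 46/70 = 0.65714.
p̂(1−p̂) = 0.65714·0.34286 = 0.225307.
Dividing by n and taking the root: √0.003218671 = 0.05673.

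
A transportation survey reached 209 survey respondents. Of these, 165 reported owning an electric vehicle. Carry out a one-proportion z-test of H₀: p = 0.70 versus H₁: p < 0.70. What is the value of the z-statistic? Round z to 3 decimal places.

Sample proportion p̂ = 165/209 = 0.78947.
SE₀ = √(0.70·0.30/209) = 0.031698.
z = (0.78947 − 0.70)/0.031698 = 0.08947/0.031698 = 2.823.

z = 2.823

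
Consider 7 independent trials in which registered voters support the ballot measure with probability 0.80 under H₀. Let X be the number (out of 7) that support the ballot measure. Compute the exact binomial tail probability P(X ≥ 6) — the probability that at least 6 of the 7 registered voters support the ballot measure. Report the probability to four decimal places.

X is binomial with n = 7 and p = 0.80.
P(X ≥ 6) = C(7,6)·0.80^6·0.20^1 + C(7,7)·0.80^7·0.20^0.
= 0.367002 + 0.209715 = 0.5767.

P = 0.5767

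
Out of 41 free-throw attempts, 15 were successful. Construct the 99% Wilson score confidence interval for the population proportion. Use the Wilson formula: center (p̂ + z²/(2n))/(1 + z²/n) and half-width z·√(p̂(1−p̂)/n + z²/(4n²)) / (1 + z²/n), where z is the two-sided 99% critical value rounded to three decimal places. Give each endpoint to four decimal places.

(0.2038, 0.5653)

p̂ = 15/41 = 0.36585; z = 2.576, so z² = 6.635776.
Denominator 1 + z²/n = 1 + 6.635776/41 = 1.161848.
Adjusted center: (0.36585 + z²/(2n))/1.161848 = 0.38454.
Radicand: p̂(1−p̂)/n + z²/(4n²) = 0.005658653 + 0.000986879 = 0.006645532.
Half-width = z·√(radicand)/denom = 2.576·0.081520/1.161848 = 0.18074.
So the interval runs from 0.2038 to 0.5653.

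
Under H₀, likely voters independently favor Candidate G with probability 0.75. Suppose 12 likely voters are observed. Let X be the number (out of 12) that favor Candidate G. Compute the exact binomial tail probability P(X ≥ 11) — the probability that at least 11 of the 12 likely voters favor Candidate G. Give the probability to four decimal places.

X is binomial with n = 12 and p = 0.75.
P(X ≥ 11) = C(12,11)·0.75^11·0.25^1 + C(12,12)·0.75^12·0.25^0.
= 0.126705 + 0.031676 = 0.1584.

P = 0.1584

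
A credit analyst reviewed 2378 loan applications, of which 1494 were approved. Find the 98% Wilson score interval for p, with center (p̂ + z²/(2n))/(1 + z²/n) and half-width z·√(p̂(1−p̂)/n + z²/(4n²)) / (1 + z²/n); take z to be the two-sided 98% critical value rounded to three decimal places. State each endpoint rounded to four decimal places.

p̂ = 1494/2378 = 0.62826; z = 2.326, so z² = 5.410276.
1 + z²/n = 1.002275.
Center = (0.62826 + 0.001138)/1.002275 = 0.62797.
Radicand: p̂(1−p̂)/n + z²/(4n²) = 0.000098213 + 0.000000239 = 0.000098452.
Half-width = 2.326·√0.000098452/1.002275 = 0.02303.
So the interval runs from 0.6049 to 0.6510.

(0.6049, 0.6510)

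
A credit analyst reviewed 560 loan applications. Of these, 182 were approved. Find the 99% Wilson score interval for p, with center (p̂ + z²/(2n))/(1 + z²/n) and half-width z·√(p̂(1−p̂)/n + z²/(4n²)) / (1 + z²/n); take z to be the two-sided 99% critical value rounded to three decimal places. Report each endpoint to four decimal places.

Here p̂ = 182/560 = 0.32500 and z = 2.576 (z² = 6.635776).
Denominator 1 + z²/n = 1 + 6.635776/560 = 1.011850.
Adjusted center: (0.32500 + z²/(2n))/1.011850 = 0.32705.
Radicand: p̂(1−p̂)/n + z²/(4n²) = 0.000391741 + 0.000005290 = 0.000397031.
Half-width = z·√(radicand)/denom = 2.576·0.019926/1.011850 = 0.05073.
Interval: 0.32705 ± 0.05073 → (0.2763, 0.3778).

(0.2763, 0.3778)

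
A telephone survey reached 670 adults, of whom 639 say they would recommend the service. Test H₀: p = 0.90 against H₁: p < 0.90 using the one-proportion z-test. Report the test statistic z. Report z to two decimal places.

Sample proportion p̂ = 639/670 = 0.95373.
Null standard error: √(0.90·0.10/670) = √0.000134328 = 0.011590.
z = (p̂ − p₀)/SE = (0.95373 − 0.90)/0.011590 = 4.64.

z = 4.64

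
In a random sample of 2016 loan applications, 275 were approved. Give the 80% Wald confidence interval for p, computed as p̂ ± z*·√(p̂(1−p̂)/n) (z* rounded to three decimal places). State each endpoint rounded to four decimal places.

(0.1266, 0.1462)

p̂ = 275/2016 = 0.13641.
Standard error of p̂: √(0.117801/2016) = √0.000058433 = 0.007644.
The 80% critical value is z* = 1.282.
Margin = 1.282·0.007644 = 0.00980.
CI: 0.13641 ± 0.00980 = (0.1266, 0.1462).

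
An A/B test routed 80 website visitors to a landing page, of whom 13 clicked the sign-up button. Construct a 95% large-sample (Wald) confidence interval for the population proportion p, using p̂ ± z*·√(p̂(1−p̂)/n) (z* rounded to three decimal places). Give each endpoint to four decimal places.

(0.0817, 0.2433)

The sample proportion is 13/80 = 0.16250.
SE(p̂) = √(0.16250·0.83750/80) = 0.041245.
z* = 1.960 at the 95% level.
Margin = 1.960·0.041245 = 0.08084.
Interval: 0.16250 ± 0.08084 → (0.0817, 0.2433).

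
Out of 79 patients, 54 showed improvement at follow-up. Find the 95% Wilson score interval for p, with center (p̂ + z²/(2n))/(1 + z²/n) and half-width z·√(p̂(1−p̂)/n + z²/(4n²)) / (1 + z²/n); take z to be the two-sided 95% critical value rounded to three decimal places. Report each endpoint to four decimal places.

p̂ = 54/79 = 0.68354; z = 1.960, so z² = 3.841600.
1 + z²/n = 1.048628.
Adjusted center: (0.68354 + z²/(2n))/1.048628 = 0.67503.
Radicand: p̂(1−p̂)/n + z²/(4n²) = 0.002738120 + 0.000153886 = 0.002892006.
Half-width = 1.960·√0.002892006/1.048628 = 0.10052.
CI: 0.67503 ± 0.10052 = (0.5745, 0.7755).

(0.5745, 0.7755)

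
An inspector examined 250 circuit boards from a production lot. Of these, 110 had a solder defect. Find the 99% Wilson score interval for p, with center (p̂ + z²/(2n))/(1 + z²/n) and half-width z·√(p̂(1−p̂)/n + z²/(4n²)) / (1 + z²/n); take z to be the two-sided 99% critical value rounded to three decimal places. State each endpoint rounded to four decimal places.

Here p̂ = 110/250 = 0.44000 and z = 2.576 (z² = 6.635776).
1 + z²/n = 1.026543.
Center = (0.44000 + 0.013272)/1.026543 = 0.44155.
Radicand: p̂(1−p̂)/n + z²/(4n²) = 0.000985600 + 0.000026543 = 0.001012143.
Half-width = z·√(radicand)/denom = 2.576·0.031814/1.026543 = 0.07983.
Interval: 0.44155 ± 0.07983 → (0.3617, 0.5214).

(0.3617, 0.5214)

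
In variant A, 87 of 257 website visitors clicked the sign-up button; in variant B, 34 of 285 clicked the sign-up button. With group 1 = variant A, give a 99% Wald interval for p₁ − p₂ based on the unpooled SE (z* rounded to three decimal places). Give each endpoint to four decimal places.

p̂₁ = 87/257 = 0.33852, p̂₂ = 34/285 = 0.11930; p̂₁ − p̂₂ = 0.21922.
SE = √(0.000871302 + 0.000368653) = √0.001239955 = 0.035213.
z* = 2.576 at the 99% level. Margin = 2.576·0.035213 = 0.09071.
CI: 0.21922 ± 0.09071 = (0.1285, 0.3099).

(0.1285, 0.3099)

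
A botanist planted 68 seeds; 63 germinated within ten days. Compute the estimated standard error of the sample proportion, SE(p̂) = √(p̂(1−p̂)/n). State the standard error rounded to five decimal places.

SE = 0.03165

The sample proportion is 63/68 = 0.92647.
p̂(1−p̂) = 0.92647·0.07353 = 0.068123.
Dividing by n and taking the root: √0.001001809 = 0.03165.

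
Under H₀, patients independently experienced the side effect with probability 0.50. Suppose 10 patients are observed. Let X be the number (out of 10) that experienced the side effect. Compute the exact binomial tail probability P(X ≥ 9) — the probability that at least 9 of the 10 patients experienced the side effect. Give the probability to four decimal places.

P = 0.0107

X ~ Binomial(n=10, p=0.50).
P(X ≥ 9) = C(10,9)·0.50^9·0.50^1 + C(10,10)·0.50^10·0.50^0.
= 0.009766 + 0.000977 = 0.0107.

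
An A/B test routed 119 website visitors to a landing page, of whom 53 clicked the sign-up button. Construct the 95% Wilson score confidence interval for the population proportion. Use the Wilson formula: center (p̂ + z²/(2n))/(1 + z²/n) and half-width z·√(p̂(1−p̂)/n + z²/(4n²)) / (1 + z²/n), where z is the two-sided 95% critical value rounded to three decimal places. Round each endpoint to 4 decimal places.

(0.3592, 0.5350)

p̂ = 53/119 = 0.44538; z = 1.960, so z² = 3.841600.
1 + z²/n = 1.032282.
Adjusted center: (0.44538 + z²/(2n))/1.032282 = 0.44709.
Radicand: p̂(1−p̂)/n + z²/(4n²) = 0.002075769 + 0.000067820 = 0.002143589.
Half-width = z·√(radicand)/denom = 1.960·0.046299/1.032282 = 0.08791.
Interval: 0.44709 ± 0.08791 → (0.3592, 0.5350).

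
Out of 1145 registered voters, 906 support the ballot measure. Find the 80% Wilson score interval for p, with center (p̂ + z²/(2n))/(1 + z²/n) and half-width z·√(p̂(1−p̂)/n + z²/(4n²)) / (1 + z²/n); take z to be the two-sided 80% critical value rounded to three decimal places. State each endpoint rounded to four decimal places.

p̂ = 906/1145 = 0.79127; z = 1.282, so z² = 1.643524.
Denominator 1 + z²/n = 1 + 1.643524/1145 = 1.001435.
Adjusted center: (0.79127 + z²/(2n))/1.001435 = 0.79085.
Radicand: p̂(1−p̂)/n + z²/(4n²) = 0.000144248 + 0.000000313 = 0.000144561.
Half-width = 1.282·√0.000144561/1.001435 = 0.01539.
CI: 0.79085 ± 0.01539 = (0.7755, 0.8062).

(0.7755, 0.8062)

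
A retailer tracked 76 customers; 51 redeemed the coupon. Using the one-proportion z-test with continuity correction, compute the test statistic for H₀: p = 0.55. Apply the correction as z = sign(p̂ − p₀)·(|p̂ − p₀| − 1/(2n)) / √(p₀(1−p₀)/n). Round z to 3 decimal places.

z = 2.006

p̂ = 51/76 = 0.67105. p̂ − p₀ = 0.121053.
1/(2n) = 0.006579.
Corrected numerator: |0.121053| − 0.006579 = 0.114474.
Under H₀, SE = √(p₀(1−p₀)/n) = √(0.55·0.45/76) = √0.003256579 = 0.057066.
z = (+)0.114474/0.057066 = 2.006.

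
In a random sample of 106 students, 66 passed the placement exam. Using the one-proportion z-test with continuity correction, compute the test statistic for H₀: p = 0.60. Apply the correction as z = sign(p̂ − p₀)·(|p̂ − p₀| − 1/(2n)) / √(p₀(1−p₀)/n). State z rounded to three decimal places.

p̂ = 66/106 = 0.62264. p̂ − p₀ = 0.022642.
1/(2n) = 0.004717.
Corrected numerator: |0.022642| − 0.004717 = 0.017925.
SE₀ = √(0.60·0.40/106) = 0.047583.
z = +0.017925/0.047583 = 0.377.

z = 0.377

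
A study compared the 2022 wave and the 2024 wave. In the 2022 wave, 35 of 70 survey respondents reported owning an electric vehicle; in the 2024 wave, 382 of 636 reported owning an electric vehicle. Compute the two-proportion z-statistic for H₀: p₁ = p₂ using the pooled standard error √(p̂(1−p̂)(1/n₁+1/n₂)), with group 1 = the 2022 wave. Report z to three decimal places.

p̂₁ = 35/70 = 0.50000, p̂₂ = 382/636 = 0.60063.
Pooled p̂ = (35+382)/(70+636) = 417/706 = 0.59065.
Pooled SE = √[0.2417823·0.01585804] ≈ 0.061921.
z = -0.10063/0.061921 = -1.625.

z = -1.625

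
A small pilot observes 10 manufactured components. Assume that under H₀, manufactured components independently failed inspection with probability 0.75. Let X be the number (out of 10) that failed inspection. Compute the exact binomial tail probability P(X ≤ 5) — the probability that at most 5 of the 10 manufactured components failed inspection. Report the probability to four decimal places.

X is binomial with n = 10 and p = 0.75.
P(X ≤ 5) = Σ_{j=0}^{5} C(10,j)·0.75^j·0.25^{10−j}.
= 0.000001 + 0.000029 + 0.000386 + 0.003090 + 0.016222 + 0.058399 = 0.0781.

P = 0.0781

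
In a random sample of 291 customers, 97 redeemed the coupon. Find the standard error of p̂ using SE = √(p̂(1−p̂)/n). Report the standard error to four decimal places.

SE = 0.0276

Sample proportion p̂ = 97/291 = 0.33333.
p̂(1−p̂) = 0.222221.
SE = √(0.222221/291) = √0.000763646 = 0.0276.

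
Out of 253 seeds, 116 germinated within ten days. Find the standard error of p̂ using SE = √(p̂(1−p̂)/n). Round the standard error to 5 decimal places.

The sample proportion is 116/253 = 0.45850.
p̂(1−p̂) = 0.45850·0.54150 = 0.248278.
SE = √(0.248278/253) = 0.03133.

SE = 0.03133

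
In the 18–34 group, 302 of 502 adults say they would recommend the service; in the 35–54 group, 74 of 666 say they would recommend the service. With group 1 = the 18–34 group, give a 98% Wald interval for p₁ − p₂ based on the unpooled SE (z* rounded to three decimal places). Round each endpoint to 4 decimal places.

(0.4323, 0.5487)

p̂₁ = 302/502 = 0.60159, p̂₂ = 74/666 = 0.11111; p̂₁ − p̂₂ = 0.49048.
SE = √(0.000477448 + 0.000148296) = √0.000625744 = 0.025015.
The 98% critical value is z* = 2.326. Margin of error = 0.05818.
CI: 0.49048 ± 0.05818 = (0.4323, 0.5487).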